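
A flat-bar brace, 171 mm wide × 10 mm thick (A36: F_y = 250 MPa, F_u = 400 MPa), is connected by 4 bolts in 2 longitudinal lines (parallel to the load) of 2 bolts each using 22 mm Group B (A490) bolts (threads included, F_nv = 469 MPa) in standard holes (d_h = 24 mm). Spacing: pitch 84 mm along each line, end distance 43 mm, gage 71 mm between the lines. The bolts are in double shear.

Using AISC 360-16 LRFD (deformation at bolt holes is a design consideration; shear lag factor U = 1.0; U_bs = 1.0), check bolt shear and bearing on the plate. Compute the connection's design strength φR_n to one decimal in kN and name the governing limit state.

Bolt shear: A_b = π(22)²/4 = 380.13 mm². φR_n = 0.75 × 469 × 380.13 × 4 × 2 = 1069.7 kN.
Bearing (10 mm plate, F_u = 400 MPa): end bolts L_c = 43 − 24/2 = 31, R_n = min(1.2×31×10×400, 2.4×22×10×400) = 148.8 kN/bolt; interior L_c = 84 − 24 = 60, R_n = 211.2 kN/bolt. φR_n = 0.75 × (2×148.8 + 2×211.2) = 540.0 kN.
Governing: min(1069.7, 540.0) = 540.0 kN → bearing.

540.0 kN (bearing governs)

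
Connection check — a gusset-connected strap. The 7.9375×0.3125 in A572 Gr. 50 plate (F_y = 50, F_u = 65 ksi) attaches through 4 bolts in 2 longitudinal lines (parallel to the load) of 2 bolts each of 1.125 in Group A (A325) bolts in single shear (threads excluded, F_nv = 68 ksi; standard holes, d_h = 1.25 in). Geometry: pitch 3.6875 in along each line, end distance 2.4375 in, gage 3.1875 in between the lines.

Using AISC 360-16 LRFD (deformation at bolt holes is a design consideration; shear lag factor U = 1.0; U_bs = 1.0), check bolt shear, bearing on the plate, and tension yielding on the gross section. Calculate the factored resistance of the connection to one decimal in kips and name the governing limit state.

111.6 kips (gross-section yield governs)

Bolt shear: A_b = π(1.125)²/4 = 0.99402 in². φR_n = 0.75 × 68 × 0.99402 × 4 × 1 = 202.8 kips.
Bearing (0.3125 in plate, F_u = 65 ksi): end bolts L_c = 2.4375 − 1.25/2 = 1.8125, R_n = min(1.2×1.8125×0.3125×65, 2.4×1.125×0.3125×65) = 44.18 kips/bolt; interior L_c = 3.6875 − 1.25 = 2.4375, R_n = 54.844 kips/bolt. φR_n = 0.75 × (2×44.18 + 2×54.844) = 148.5 kips.
Tension yield (gross): A_g = 7.9375×0.3125 = 2.4805 in². φR_n = 0.90 × 50 × 2.4805 = 111.6 kips.
Governing: min(202.8, 148.5, 111.6) = 111.6 kips → gross-section yield.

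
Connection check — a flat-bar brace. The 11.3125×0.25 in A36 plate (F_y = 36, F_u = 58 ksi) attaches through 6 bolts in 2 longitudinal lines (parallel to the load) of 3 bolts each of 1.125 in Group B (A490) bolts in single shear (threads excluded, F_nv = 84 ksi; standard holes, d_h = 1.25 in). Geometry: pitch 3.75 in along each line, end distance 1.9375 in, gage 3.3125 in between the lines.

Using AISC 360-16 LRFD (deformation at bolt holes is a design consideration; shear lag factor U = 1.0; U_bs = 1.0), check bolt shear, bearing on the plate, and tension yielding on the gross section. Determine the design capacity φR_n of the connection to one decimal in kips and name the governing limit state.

91.6 kips (gross-section yield governs)

Bolt shear: A_b = π(1.125)²/4 = 0.99402 in². φR_n = 0.75 × 84 × 0.99402 × 6 × 1 = 375.7 kips.
Bearing (0.25 in plate, F_u = 58 ksi): end bolts L_c = 1.9375 − 1.25/2 = 1.3125, R_n = min(1.2×1.3125×0.25×58, 2.4×1.125×0.25×58) = 22.838 kips/bolt; interior L_c = 3.75 − 1.25 = 2.5, R_n = 39.15 kips/bolt. φR_n = 0.75 × (2×22.838 + 4×39.15) = 151.7 kips.
Tension yield (gross): A_g = 11.3125×0.25 = 2.8281 in². φR_n = 0.90 × 36 × 2.8281 = 91.6 kips.
Governing: min(375.7, 151.7, 91.6) = 91.6 kips → gross-section yield.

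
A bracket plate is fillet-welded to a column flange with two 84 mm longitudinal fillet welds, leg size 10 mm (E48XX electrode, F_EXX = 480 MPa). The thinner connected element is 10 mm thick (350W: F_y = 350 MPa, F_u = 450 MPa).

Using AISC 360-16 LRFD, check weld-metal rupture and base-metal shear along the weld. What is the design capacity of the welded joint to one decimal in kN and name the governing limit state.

Weld metal: throat = 0.707×10 = 7.07 mm, L = 2×84 = 168 mm. φR_n = 0.75 × 0.6 × 480 × 7.07 × 168 = 256.6 kN.
Base metal shear (10 mm plate): yield φR_n = 1.0×0.6×350×10×168 = 352.8 kN; rupture φR_n = 0.75×0.6×450×10×168 = 340.2 kN; take 340.2 kN (rupture).
Governing: min(256.6, 340.2) = 256.6 kN → weld metal.

256.6 kN (weld metal governs)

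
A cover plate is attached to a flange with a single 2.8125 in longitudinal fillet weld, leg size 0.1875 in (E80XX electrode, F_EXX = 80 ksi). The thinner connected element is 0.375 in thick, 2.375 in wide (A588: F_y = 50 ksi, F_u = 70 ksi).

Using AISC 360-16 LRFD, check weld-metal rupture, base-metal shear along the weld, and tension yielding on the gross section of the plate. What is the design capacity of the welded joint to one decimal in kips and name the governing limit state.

Weld metal: throat = 0.707×0.1875 = 0.13256 in, L = 2.8125 in. φR_n = 0.75 × 0.6 × 80 × 0.13256 × 2.8125 = 13.4 kips.
Base metal shear (0.375 in plate): yield φR_n = 1.0×0.6×50×0.375×2.8125 = 31.6 kips; rupture φR_n = 0.75×0.6×70×0.375×2.8125 = 33.2 kips; take 31.6 kips (yield).
Tension yield (gross): A_g = 2.375×0.375 = 0.89063 in². φR_n = 0.90 × 50 × 0.89063 = 40.1 kips.
Governing: min(13.4, 31.6, 40.1) = 13.4 kips → weld metal.

13.4 kips (weld metal governs)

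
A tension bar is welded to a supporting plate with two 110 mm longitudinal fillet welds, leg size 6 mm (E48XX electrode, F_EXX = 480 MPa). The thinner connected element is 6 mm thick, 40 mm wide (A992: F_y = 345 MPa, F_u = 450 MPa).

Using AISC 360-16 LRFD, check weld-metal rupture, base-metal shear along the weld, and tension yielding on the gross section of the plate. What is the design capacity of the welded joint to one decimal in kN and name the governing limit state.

Weld metal: throat = 0.707×6 = 4.242 mm, L = 2×110 = 220 mm. φR_n = 0.75 × 0.6 × 480 × 4.242 × 220 = 201.6 kN.
Base metal shear (6 mm plate): yield φR_n = 1.0×0.6×345×6×220 = 273.2 kN; rupture φR_n = 0.75×0.6×450×6×220 = 267.3 kN; take 267.3 kN (rupture).
Tension yield (gross): A_g = 40×6 = 240 mm². φR_n = 0.90 × 345 × 240 = 74.5 kN.
Governing: min(201.6, 267.3, 74.5) = 74.5 kN → gross-section yield.

74.5 kN (gross-section yield governs)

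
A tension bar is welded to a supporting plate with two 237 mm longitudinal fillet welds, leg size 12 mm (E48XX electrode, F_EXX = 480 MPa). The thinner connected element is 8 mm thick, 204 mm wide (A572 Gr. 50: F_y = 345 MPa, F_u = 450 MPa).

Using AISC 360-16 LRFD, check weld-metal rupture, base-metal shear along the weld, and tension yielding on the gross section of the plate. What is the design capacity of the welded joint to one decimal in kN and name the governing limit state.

Weld metal: throat = 0.707×12 = 8.484 mm, L = 2×237 = 474 mm. φR_n = 0.75 × 0.6 × 480 × 8.484 × 474 = 868.6 kN.
Base metal shear (8 mm plate): yield φR_n = 1.0×0.6×345×8×474 = 784.9 kN; rupture φR_n = 0.75×0.6×450×8×474 = 767.9 kN; take 767.9 kN (rupture).
Tension yield (gross): A_g = 204×8 = 1632 mm². φR_n = 0.90 × 345 × 1632 = 506.7 kN.
Governing: min(868.6, 767.9, 506.7) = 506.7 kN → gross-section yield.

506.7 kN (gross-section yield governs)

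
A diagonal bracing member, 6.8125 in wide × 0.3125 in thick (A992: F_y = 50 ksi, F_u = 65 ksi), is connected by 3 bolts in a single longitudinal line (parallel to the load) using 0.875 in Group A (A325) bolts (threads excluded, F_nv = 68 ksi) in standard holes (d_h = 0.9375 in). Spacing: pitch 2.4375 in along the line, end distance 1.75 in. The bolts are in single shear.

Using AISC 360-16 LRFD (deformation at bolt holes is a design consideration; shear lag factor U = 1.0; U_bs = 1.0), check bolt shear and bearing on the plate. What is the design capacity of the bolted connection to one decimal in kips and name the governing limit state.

Bolt shear: A_b = π(0.875)²/4 = 0.60132 in². φR_n = 0.75 × 68 × 0.60132 × 3 × 1 = 92.0 kips.
Bearing (0.3125 in plate, F_u = 65 ksi): end bolts L_c = 1.75 − 0.9375/2 = 1.28125, R_n = min(1.2×1.28125×0.3125×65, 2.4×0.875×0.3125×65) = 31.23 kips/bolt; interior L_c = 2.4375 − 0.9375 = 1.5, R_n = 36.563 kips/bolt. φR_n = 0.75 × (1×31.23 + 2×36.563) = 78.3 kips.
Governing: min(92.0, 78.3) = 78.3 kips → bearing.

78.3 kips (bearing governs)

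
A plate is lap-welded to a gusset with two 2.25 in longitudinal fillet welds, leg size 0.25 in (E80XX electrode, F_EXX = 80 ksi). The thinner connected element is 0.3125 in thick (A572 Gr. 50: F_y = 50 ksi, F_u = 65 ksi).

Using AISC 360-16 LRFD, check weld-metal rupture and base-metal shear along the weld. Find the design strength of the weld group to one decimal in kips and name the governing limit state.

28.6 kips (weld metal governs)

Weld metal: throat = 0.707×0.25 = 0.17675 in, L = 2×2.25 = 4.5 in. φR_n = 0.75 × 0.6 × 80 × 0.17675 × 4.5 = 28.6 kips.
Base metal shear (0.3125 in plate): yield φR_n = 1.0×0.6×50×0.3125×4.5 = 42.2 kips; rupture φR_n = 0.75×0.6×65×0.3125×4.5 = 41.1 kips; take 41.1 kips (rupture).
Governing: min(28.6, 41.1) = 28.6 kips → weld metal.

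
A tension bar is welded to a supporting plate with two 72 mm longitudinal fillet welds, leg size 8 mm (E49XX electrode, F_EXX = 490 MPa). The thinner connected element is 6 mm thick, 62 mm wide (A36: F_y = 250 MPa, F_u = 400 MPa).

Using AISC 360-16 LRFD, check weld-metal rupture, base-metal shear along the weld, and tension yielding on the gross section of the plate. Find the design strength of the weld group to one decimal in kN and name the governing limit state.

83.7 kN (gross-section yield governs)

Weld metal: throat = 0.707×8 = 5.656 mm, L = 2×72 = 144 mm. φR_n = 0.75 × 0.6 × 490 × 5.656 × 144 = 179.6 kN.
Base metal shear (6 mm plate): yield φR_n = 1.0×0.6×250×6×144 = 129.6 kN; rupture φR_n = 0.75×0.6×400×6×144 = 155.5 kN; take 129.6 kN (yield).
Tension yield (gross): A_g = 62×6 = 372 mm². φR_n = 0.90 × 250 × 372 = 83.7 kN.
Governing: min(179.6, 129.6, 83.7) = 83.7 kN → gross-section yield.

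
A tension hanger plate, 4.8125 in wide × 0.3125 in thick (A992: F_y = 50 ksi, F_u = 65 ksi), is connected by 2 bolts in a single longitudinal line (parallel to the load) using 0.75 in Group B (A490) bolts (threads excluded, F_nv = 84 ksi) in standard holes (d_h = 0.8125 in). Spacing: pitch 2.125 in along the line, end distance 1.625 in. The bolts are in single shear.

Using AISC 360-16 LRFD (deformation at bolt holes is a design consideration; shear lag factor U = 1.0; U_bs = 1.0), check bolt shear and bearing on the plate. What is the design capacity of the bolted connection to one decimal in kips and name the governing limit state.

Bolt shear: A_b = π(0.75)²/4 = 0.44179 in². φR_n = 0.75 × 84 × 0.44179 × 2 × 1 = 55.7 kips.
Bearing (0.3125 in plate, F_u = 65 ksi): end bolts L_c = 1.625 − 0.8125/2 = 1.21875, R_n = min(1.2×1.21875×0.3125×65, 2.4×0.75×0.3125×65) = 29.707 kips/bolt; interior L_c = 2.125 − 0.8125 = 1.3125, R_n = 31.992 kips/bolt. φR_n = 0.75 × (1×29.707 + 1×31.992) = 46.3 kips.
Governing: min(55.7, 46.3) = 46.3 kips → bearing.

46.3 kips (bearing governs)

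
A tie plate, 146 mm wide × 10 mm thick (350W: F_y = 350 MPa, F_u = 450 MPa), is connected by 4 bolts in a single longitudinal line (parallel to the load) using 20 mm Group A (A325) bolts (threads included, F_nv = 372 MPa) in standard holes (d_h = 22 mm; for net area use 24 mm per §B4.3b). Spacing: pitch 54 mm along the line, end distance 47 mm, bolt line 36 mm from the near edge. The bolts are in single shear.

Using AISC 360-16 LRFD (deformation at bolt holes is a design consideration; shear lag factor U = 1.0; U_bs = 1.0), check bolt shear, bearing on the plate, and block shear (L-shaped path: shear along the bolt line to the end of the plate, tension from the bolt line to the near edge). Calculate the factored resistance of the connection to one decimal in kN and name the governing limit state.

334.1 kN (block shear governs)

Bolt shear: A_b = π(20)²/4 = 314.16 mm². φR_n = 0.75 × 372 × 314.16 × 4 × 1 = 350.6 kN.
Bearing (10 mm plate, F_u = 450 MPa): end bolts L_c = 47 − 22/2 = 36, R_n = min(1.2×36×10×450, 2.4×20×10×450) = 194.4 kN/bolt; interior L_c = 54 − 22 = 32, R_n = 172.8 kN/bolt. φR_n = 0.75 × (1×194.4 + 3×172.8) = 534.6 kN.
Block shear: shear path 1×[47+3×54] = 1×209 mm, A_gv = 2090, A_nv = 1×(209 − 3.5×24)×10 = 1250 mm²; tension to near edge: (36 − 0.5×24)×10 = 240 mm². R_n = min(0.6×450×1250, 0.6×350×2090) + 1.0×450×240 = min(337.5, 438.9) + 108 = 445.5 kN. φR_n = 0.75 × 445.5 = 334.1 kN.
Governing: min(350.6, 534.6, 334.1) = 334.1 kN → block shear.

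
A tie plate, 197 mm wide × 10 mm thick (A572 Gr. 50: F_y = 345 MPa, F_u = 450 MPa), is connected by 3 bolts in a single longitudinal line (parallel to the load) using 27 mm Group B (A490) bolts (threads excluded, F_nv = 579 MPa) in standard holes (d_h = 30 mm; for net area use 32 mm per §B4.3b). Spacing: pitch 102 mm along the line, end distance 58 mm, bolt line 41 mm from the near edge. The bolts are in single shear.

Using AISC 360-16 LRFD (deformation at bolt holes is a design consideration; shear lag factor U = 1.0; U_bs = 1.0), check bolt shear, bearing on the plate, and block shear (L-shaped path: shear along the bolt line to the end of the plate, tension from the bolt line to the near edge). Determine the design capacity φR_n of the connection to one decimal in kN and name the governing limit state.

Bolt shear: A_b = π(27)²/4 = 572.56 mm². φR_n = 0.75 × 579 × 572.56 × 3 × 1 = 745.9 kN.
Bearing (10 mm plate, F_u = 450 MPa): end bolts L_c = 58 − 30/2 = 43, R_n = min(1.2×43×10×450, 2.4×27×10×450) = 232.2 kN/bolt; interior L_c = 102 − 30 = 72, R_n = 291.6 kN/bolt. φR_n = 0.75 × (1×232.2 + 2×291.6) = 611.6 kN.
Block shear: shear path 1×[58+2×102] = 1×262 mm, A_gv = 2620, A_nv = 1×(262 − 2.5×32)×10 = 1820 mm²; tension to near edge: (41 − 0.5×32)×10 = 250 mm². R_n = min(0.6×450×1820, 0.6×345×2620) + 1.0×450×250 = min(491.4, 542.34) + 112.5 = 603.9 kN. φR_n = 0.75 × 603.9 = 452.9 kN.
Governing: min(745.9, 611.6, 452.9) = 452.9 kN → block shear.

452.9 kN (block shear governs)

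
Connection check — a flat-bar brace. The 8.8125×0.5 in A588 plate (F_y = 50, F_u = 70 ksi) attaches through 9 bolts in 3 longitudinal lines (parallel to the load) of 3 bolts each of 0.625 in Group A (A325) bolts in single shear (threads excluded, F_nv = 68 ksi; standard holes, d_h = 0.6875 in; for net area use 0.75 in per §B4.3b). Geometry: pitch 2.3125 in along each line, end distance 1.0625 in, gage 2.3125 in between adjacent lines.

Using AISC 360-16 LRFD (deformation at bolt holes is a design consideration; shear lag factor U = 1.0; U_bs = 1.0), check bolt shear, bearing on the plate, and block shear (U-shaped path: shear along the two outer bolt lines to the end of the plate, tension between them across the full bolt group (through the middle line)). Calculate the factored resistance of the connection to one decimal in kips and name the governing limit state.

140.8 kips (bolt shear governs)

Bolt shear: A_b = π(0.625)²/4 = 0.3068 in². φR_n = 0.75 × 68 × 0.3068 × 9 × 1 = 140.8 kips.
Bearing (0.5 in plate, F_u = 70 ksi): end bolts L_c = 1.0625 − 0.6875/2 = 0.71875, R_n = min(1.2×0.71875×0.5×70, 2.4×0.625×0.5×70) = 30.188 kips/bolt; interior L_c = 2.3125 − 0.6875 = 1.625, R_n = 52.5 kips/bolt. φR_n = 0.75 × (3×30.188 + 6×52.5) = 304.2 kips.
Block shear: shear path 2×[1.0625+2×2.3125] = 2×5.6875 in, A_gv = 5.6875, A_nv = 2×(5.6875 − 2.5×0.75)×0.5 = 3.8125 in²; tension across gage: (4.625 − 2×0.75)×0.5 = 1.5625 in². R_n = min(0.6×70×3.8125, 0.6×50×5.6875) + 1.0×70×1.5625 = min(160.13, 170.63) + 109.38 = 269.51 kips. φR_n = 0.75 × 269.51 = 202.1 kips.
Governing: min(140.8, 304.2, 202.1) = 140.8 kips → bolt shear.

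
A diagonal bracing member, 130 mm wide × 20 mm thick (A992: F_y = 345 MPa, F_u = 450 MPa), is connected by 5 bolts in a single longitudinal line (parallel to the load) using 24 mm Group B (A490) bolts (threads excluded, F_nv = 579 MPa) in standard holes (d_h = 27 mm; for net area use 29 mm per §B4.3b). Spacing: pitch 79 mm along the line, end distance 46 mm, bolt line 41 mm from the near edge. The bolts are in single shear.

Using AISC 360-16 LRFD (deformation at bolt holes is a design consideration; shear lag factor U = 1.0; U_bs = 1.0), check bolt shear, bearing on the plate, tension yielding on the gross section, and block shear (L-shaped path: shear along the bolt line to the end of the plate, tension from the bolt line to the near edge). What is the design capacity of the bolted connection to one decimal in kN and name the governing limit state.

Bolt shear: A_b = π(24)²/4 = 452.39 mm². φR_n = 0.75 × 579 × 452.39 × 5 × 1 = 982.3 kN.
Bearing (20 mm plate, F_u = 450 MPa): end bolts L_c = 46 − 27/2 = 32.5, R_n = min(1.2×32.5×20×450, 2.4×24×20×450) = 351 kN/bolt; interior L_c = 79 − 27 = 52, R_n = 518.4 kN/bolt. φR_n = 0.75 × (1×351 + 4×518.4) = 1818.5 kN.
Tension yield (gross): A_g = 130×20 = 2600 mm². φR_n = 0.90 × 345 × 2600 = 807.3 kN.
Block shear: shear path 1×[46+4×79] = 1×362 mm, A_gv = 7240, A_nv = 1×(362 − 4.5×29)×20 = 4630 mm²; tension to near edge: (41 − 0.5×29)×20 = 530 mm². R_n = min(0.6×450×4630, 0.6×345×7240) + 1.0×450×530 = min(1250.1, 1498.7) + 238.5 = 1488.6 kN. φR_n = 0.75 × 1488.6 = 1116.5 kN.
Governing: min(982.3, 1818.5, 807.3, 1116.5) = 807.3 kN → gross-section yield.

807.3 kN (gross-section yield governs)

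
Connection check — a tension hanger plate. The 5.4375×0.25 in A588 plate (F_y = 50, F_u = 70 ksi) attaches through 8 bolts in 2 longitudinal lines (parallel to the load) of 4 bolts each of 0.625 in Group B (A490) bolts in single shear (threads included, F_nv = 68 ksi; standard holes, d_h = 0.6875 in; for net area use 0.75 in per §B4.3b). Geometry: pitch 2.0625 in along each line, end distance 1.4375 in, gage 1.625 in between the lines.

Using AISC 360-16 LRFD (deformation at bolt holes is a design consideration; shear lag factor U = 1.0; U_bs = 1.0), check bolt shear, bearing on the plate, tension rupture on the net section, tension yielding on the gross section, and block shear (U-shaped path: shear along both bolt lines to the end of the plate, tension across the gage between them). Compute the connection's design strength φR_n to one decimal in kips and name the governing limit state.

51.7 kips (net-section rupture governs)

Bolt shear: A_b = π(0.625)²/4 = 0.3068 in². φR_n = 0.75 × 68 × 0.3068 × 8 × 1 = 125.2 kips.
Bearing (0.25 in plate, F_u = 70 ksi): end bolts L_c = 1.4375 − 0.6875/2 = 1.09375, R_n = min(1.2×1.09375×0.25×70, 2.4×0.625×0.25×70) = 22.969 kips/bolt; interior L_c = 2.0625 − 0.6875 = 1.375, R_n = 26.25 kips/bolt. φR_n = 0.75 × (2×22.969 + 6×26.25) = 152.6 kips.
Tension rupture (net): A_n = (5.4375 − 2×0.75)×0.25 = 0.98438 in² (U = 1.0, A_e = A_n). φR_n = 0.75 × 70 × 0.98438 = 51.7 kips.
Tension yield (gross): A_g = 5.4375×0.25 = 1.3594 in². φR_n = 0.90 × 50 × 1.3594 = 61.2 kips.
Block shear: shear path 2×[1.4375+3×2.0625] = 2×7.625 in, A_gv = 3.8125, A_nv = 2×(7.625 − 3.5×0.75)×0.25 = 2.5 in²; tension across gage: (1.625 − 1×0.75)×0.25 = 0.21875 in². R_n = min(0.6×70×2.5, 0.6×50×3.8125) + 1.0×70×0.21875 = min(105, 114.38) + 15.313 = 120.31 kips. φR_n = 0.75 × 120.31 = 90.2 kips.
Governing: min(125.2, 152.6, 51.7, 61.2, 90.2) = 51.7 kips → net-section rupture.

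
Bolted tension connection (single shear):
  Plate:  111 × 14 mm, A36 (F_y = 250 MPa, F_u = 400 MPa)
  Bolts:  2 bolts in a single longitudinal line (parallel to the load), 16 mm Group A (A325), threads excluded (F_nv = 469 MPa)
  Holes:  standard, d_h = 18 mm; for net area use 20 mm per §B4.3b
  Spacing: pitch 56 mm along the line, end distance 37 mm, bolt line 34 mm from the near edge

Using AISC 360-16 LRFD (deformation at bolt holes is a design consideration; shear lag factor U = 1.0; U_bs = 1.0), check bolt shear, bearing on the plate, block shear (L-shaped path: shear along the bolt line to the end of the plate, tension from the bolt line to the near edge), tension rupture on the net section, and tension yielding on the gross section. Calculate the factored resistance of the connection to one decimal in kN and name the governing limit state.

141.4 kN (bolt shear governs)

Bolt shear: A_b = π(16)²/4 = 201.06 mm². φR_n = 0.75 × 469 × 201.06 × 2 × 1 = 141.4 kN.
Bearing (14 mm plate, F_u = 400 MPa): end bolts L_c = 37 − 18/2 = 28, R_n = min(1.2×28×14×400, 2.4×16×14×400) = 188.16 kN/bolt; interior L_c = 56 − 18 = 38, R_n = 215.04 kN/bolt. φR_n = 0.75 × (1×188.16 + 1×215.04) = 302.4 kN.
Block shear: shear path 1×[37+1×56] = 1×93 mm, A_gv = 1302, A_nv = 1×(93 − 1.5×20)×14 = 882 mm²; tension to near edge: (34 − 0.5×20)×14 = 336 mm². R_n = min(0.6×400×882, 0.6×250×1302) + 1.0×400×336 = min(211.68, 195.3) + 134.4 = 329.7 kN. φR_n = 0.75 × 329.7 = 247.3 kN.
Tension rupture (net): A_n = (111 − 1×20)×14 = 1274 mm² (U = 1.0, A_e = A_n). φR_n = 0.75 × 400 × 1274 = 382.2 kN.
Tension yield (gross): A_g = 111×14 = 1554 mm². φR_n = 0.90 × 250 × 1554 = 349.7 kN.
Governing: min(141.4, 302.4, 247.3, 382.2, 349.7) = 141.4 kN → bolt shear.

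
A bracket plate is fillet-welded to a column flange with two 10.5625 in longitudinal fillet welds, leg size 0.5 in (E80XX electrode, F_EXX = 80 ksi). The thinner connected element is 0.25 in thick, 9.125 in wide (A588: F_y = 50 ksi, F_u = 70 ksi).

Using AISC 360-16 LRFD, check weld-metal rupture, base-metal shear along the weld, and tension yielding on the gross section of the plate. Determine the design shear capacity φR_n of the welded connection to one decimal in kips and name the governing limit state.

102.7 kips (gross-section yield governs)

Weld metal: throat = 0.707×0.5 = 0.3535 in, L = 2×10.5625 = 21.125 in. φR_n = 0.75 × 0.6 × 80 × 0.3535 × 21.125 = 268.8 kips.
Base metal shear (0.25 in plate): yield φR_n = 1.0×0.6×50×0.25×21.125 = 158.4 kips; rupture φR_n = 0.75×0.6×70×0.25×21.125 = 166.4 kips; take 158.4 kips (yield).
Tension yield (gross): A_g = 9.125×0.25 = 2.2813 in². φR_n = 0.90 × 50 × 2.2813 = 102.7 kips.
Governing: min(268.8, 158.4, 102.7) = 102.7 kips → gross-section yield.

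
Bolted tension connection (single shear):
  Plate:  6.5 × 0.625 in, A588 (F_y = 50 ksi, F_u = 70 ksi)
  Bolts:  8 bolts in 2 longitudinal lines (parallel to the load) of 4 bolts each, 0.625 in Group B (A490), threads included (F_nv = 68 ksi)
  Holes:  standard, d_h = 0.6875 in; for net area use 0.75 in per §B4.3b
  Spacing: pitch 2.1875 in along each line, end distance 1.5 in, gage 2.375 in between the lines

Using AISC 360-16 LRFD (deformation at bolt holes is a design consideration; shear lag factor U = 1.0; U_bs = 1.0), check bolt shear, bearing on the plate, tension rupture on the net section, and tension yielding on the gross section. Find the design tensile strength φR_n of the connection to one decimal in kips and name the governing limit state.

125.2 kips (bolt shear governs)

Bolt shear: A_b = π(0.625)²/4 = 0.3068 in². φR_n = 0.75 × 68 × 0.3068 × 8 × 1 = 125.2 kips.
Bearing (0.625 in plate, F_u = 70 ksi): end bolts L_c = 1.5 − 0.6875/2 = 1.15625, R_n = min(1.2×1.15625×0.625×70, 2.4×0.625×0.625×70) = 60.703 kips/bolt; interior L_c = 2.1875 − 0.6875 = 1.5, R_n = 65.625 kips/bolt. φR_n = 0.75 × (2×60.703 + 6×65.625) = 386.4 kips.
Tension rupture (net): A_n = (6.5 − 2×0.75)×0.625 = 3.125 in² (U = 1.0, A_e = A_n). φR_n = 0.75 × 70 × 3.125 = 164.1 kips.
Tension yield (gross): A_g = 6.5×0.625 = 4.0625 in². φR_n = 0.90 × 50 × 4.0625 = 182.8 kips.
Governing: min(125.2, 386.4, 164.1, 182.8) = 125.2 kips → bolt shear.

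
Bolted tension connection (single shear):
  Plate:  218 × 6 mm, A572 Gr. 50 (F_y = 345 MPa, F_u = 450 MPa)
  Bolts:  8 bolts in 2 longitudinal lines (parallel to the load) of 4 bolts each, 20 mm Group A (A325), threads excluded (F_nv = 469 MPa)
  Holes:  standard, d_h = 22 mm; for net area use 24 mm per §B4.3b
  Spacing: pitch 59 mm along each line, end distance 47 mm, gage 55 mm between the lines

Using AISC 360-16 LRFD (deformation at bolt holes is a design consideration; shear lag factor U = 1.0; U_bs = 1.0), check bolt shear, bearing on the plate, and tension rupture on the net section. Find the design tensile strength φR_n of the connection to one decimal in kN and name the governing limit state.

Bolt shear: A_b = π(20)²/4 = 314.16 mm². φR_n = 0.75 × 469 × 314.16 × 8 × 1 = 884.0 kN.
Bearing (6 mm plate, F_u = 450 MPa): end bolts L_c = 47 − 22/2 = 36, R_n = min(1.2×36×6×450, 2.4×20×6×450) = 116.64 kN/bolt; interior L_c = 59 − 22 = 37, R_n = 119.88 kN/bolt. φR_n = 0.75 × (2×116.64 + 6×119.88) = 714.4 kN.
Tension rupture (net): A_n = (218 − 2×24)×6 = 1020 mm² (U = 1.0, A_e = A_n). φR_n = 0.75 × 450 × 1020 = 344.3 kN.
Governing: min(884.0, 714.4, 344.3) = 344.3 kN → net-section rupture.

344.3 kN (net-section rupture governs)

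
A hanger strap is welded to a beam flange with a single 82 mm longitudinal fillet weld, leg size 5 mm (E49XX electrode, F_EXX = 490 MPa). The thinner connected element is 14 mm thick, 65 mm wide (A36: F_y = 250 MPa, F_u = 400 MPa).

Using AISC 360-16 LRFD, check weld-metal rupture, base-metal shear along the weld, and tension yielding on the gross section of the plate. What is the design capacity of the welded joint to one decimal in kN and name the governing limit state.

Weld metal: throat = 0.707×5 = 3.535 mm, L = 82 mm. φR_n = 0.75 × 0.6 × 490 × 3.535 × 82 = 63.9 kN.
Base metal shear (14 mm plate): yield φR_n = 1.0×0.6×250×14×82 = 172.2 kN; rupture φR_n = 0.75×0.6×400×14×82 = 206.6 kN; take 172.2 kN (yield).
Tension yield (gross): A_g = 65×14 = 910 mm². φR_n = 0.90 × 250 × 910 = 204.8 kN.
Governing: min(63.9, 172.2, 204.8) = 63.9 kN → weld metal.

63.9 kN (weld metal governs)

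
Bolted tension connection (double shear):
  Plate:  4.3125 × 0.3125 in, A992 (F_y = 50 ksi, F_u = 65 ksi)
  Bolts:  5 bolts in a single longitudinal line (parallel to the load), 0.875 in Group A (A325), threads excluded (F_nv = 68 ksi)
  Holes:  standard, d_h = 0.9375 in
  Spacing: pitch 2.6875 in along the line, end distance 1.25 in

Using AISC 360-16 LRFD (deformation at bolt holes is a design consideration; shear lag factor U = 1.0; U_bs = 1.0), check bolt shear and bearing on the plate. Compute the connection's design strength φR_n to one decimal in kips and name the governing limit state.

142.3 kips (bearing governs)

Bolt shear: A_b = π(0.875)²/4 = 0.60132 in². φR_n = 0.75 × 68 × 0.60132 × 5 × 2 = 306.7 kips.
Bearing (0.3125 in plate, F_u = 65 ksi): end bolts L_c = 1.25 − 0.9375/2 = 0.78125, R_n = min(1.2×0.78125×0.3125×65, 2.4×0.875×0.3125×65) = 19.043 kips/bolt; interior L_c = 2.6875 − 0.9375 = 1.75, R_n = 42.656 kips/bolt. φR_n = 0.75 × (1×19.043 + 4×42.656) = 142.3 kips.
Governing: min(306.7, 142.3) = 142.3 kips → bearing.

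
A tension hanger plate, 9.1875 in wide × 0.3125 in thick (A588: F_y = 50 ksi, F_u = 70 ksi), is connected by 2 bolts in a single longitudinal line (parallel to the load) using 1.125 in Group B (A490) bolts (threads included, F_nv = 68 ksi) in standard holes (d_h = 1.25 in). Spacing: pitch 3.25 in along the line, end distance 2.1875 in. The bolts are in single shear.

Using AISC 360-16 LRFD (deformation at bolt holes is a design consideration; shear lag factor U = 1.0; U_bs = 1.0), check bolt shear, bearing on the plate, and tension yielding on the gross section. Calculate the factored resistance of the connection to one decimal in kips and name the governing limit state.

Bolt shear: A_b = π(1.125)²/4 = 0.99402 in². φR_n = 0.75 × 68 × 0.99402 × 2 × 1 = 101.4 kips.
Bearing (0.3125 in plate, F_u = 70 ksi): end bolts L_c = 2.1875 − 1.25/2 = 1.5625, R_n = min(1.2×1.5625×0.3125×70, 2.4×1.125×0.3125×70) = 41.016 kips/bolt; interior L_c = 3.25 − 1.25 = 2, R_n = 52.5 kips/bolt. φR_n = 0.75 × (1×41.016 + 1×52.5) = 70.1 kips.
Tension yield (gross): A_g = 9.1875×0.3125 = 2.8711 in². φR_n = 0.90 × 50 × 2.8711 = 129.2 kips.
Governing: min(101.4, 70.1, 129.2) = 70.1 kips → bearing.

70.1 kips (bearing governs)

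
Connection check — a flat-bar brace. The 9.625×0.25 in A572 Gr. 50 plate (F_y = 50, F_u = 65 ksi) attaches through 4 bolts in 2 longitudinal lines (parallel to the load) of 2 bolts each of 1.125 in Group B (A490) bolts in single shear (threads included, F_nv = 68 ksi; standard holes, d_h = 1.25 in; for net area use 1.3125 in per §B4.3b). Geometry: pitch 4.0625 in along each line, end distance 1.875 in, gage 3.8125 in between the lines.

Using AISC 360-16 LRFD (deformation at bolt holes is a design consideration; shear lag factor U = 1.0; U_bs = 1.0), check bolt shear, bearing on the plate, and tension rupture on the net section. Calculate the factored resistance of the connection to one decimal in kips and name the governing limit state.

85.3 kips (net-section rupture governs)

Bolt shear: A_b = π(1.125)²/4 = 0.99402 in². φR_n = 0.75 × 68 × 0.99402 × 4 × 1 = 202.8 kips.
Bearing (0.25 in plate, F_u = 65 ksi): end bolts L_c = 1.875 − 1.25/2 = 1.25, R_n = min(1.2×1.25×0.25×65, 2.4×1.125×0.25×65) = 24.375 kips/bolt; interior L_c = 4.0625 − 1.25 = 2.8125, R_n = 43.875 kips/bolt. φR_n = 0.75 × (2×24.375 + 2×43.875) = 102.4 kips.
Tension rupture (net): A_n = (9.625 − 2×1.3125)×0.25 = 1.75 in² (U = 1.0, A_e = A_n). φR_n = 0.75 × 65 × 1.75 = 85.3 kips.
Governing: min(202.8, 102.4, 85.3) = 85.3 kips → net-section rupture.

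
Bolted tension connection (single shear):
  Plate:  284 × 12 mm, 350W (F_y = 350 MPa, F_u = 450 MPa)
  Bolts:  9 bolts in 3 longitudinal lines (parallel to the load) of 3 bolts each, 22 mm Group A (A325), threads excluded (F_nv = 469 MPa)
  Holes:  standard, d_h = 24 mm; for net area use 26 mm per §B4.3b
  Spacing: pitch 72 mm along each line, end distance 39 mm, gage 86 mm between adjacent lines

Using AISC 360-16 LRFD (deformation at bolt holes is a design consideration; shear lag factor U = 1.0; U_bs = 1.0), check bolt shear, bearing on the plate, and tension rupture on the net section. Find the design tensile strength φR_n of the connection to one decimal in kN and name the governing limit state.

Bolt shear: A_b = π(22)²/4 = 380.13 mm². φR_n = 0.75 × 469 × 380.13 × 9 × 1 = 1203.4 kN.
Bearing (12 mm plate, F_u = 450 MPa): end bolts L_c = 39 − 24/2 = 27, R_n = min(1.2×27×12×450, 2.4×22×12×450) = 174.96 kN/bolt; interior L_c = 72 − 24 = 48, R_n = 285.12 kN/bolt. φR_n = 0.75 × (3×174.96 + 6×285.12) = 1676.7 kN.
Tension rupture (net): A_n = (284 − 3×26)×12 = 2472 mm² (U = 1.0, A_e = A_n). φR_n = 0.75 × 450 × 2472 = 834.3 kN.
Governing: min(1203.4, 1676.7, 834.3) = 834.3 kN → net-section rupture.

834.3 kN (net-section rupture governs)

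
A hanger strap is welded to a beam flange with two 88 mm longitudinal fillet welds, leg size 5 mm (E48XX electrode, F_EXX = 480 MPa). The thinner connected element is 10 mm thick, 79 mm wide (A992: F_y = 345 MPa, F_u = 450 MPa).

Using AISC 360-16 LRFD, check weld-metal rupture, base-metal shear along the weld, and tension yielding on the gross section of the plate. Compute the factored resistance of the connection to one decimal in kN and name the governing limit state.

134.4 kN (weld metal governs)

Weld metal: throat = 0.707×5 = 3.535 mm, L = 2×88 = 176 mm. φR_n = 0.75 × 0.6 × 480 × 3.535 × 176 = 134.4 kN.
Base metal shear (10 mm plate): yield φR_n = 1.0×0.6×345×10×176 = 364.3 kN; rupture φR_n = 0.75×0.6×450×10×176 = 356.4 kN; take 356.4 kN (rupture).
Tension yield (gross): A_g = 79×10 = 790 mm². φR_n = 0.90 × 345 × 790 = 245.3 kN.
Governing: min(134.4, 356.4, 245.3) = 134.4 kN → weld metal.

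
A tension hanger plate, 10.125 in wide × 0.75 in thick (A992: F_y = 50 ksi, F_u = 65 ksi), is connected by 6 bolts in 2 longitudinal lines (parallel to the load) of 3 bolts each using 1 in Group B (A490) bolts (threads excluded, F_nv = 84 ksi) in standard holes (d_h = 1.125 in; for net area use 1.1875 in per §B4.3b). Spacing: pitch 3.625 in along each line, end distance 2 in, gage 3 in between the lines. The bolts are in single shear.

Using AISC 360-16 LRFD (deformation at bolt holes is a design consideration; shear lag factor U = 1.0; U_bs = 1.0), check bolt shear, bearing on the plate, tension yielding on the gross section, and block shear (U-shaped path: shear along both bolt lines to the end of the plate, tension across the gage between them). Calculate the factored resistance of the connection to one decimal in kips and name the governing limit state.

Bolt shear: A_b = π(1)²/4 = 0.7854 in². φR_n = 0.75 × 84 × 0.7854 × 6 × 1 = 296.9 kips.
Bearing (0.75 in plate, F_u = 65 ksi): end bolts L_c = 2 − 1.125/2 = 1.4375, R_n = min(1.2×1.4375×0.75×65, 2.4×1×0.75×65) = 84.094 kips/bolt; interior L_c = 3.625 − 1.125 = 2.5, R_n = 117 kips/bolt. φR_n = 0.75 × (2×84.094 + 4×117) = 477.1 kips.
Tension yield (gross): A_g = 10.125×0.75 = 7.5938 in². φR_n = 0.90 × 50 × 7.5938 = 341.7 kips.
Block shear: shear path 2×[2+2×3.625] = 2×9.25 in, A_gv = 13.875, A_nv = 2×(9.25 − 2.5×1.1875)×0.75 = 9.4219 in²; tension across gage: (3 − 1×1.1875)×0.75 = 1.3594 in². R_n = min(0.6×65×9.4219, 0.6×50×13.875) + 1.0×65×1.3594 = min(367.45, 416.25) + 88.361 = 455.81 kips. φR_n = 0.75 × 455.81 = 341.9 kips.
Governing: min(296.9, 477.1, 341.7, 341.9) = 296.9 kips → bolt shear.

296.9 kips (bolt shear governs)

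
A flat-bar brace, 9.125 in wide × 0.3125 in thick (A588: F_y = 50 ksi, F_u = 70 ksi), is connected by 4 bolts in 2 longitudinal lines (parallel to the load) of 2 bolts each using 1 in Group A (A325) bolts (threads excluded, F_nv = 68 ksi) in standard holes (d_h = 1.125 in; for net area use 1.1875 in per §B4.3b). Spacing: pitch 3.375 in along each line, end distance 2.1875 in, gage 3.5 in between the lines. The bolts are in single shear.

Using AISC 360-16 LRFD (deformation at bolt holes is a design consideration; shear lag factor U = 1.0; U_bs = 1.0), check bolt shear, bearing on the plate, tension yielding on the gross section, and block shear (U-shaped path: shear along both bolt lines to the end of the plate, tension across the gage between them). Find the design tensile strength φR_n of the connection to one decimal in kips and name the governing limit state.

Bolt shear: A_b = π(1)²/4 = 0.7854 in². φR_n = 0.75 × 68 × 0.7854 × 4 × 1 = 160.2 kips.
Bearing (0.3125 in plate, F_u = 70 ksi): end bolts L_c = 2.1875 − 1.125/2 = 1.625, R_n = min(1.2×1.625×0.3125×70, 2.4×1×0.3125×70) = 42.656 kips/bolt; interior L_c = 3.375 − 1.125 = 2.25, R_n = 52.5 kips/bolt. φR_n = 0.75 × (2×42.656 + 2×52.5) = 142.7 kips.
Tension yield (gross): A_g = 9.125×0.3125 = 2.8516 in². φR_n = 0.90 × 50 × 2.8516 = 128.3 kips.
Block shear: shear path 2×[2.1875+1×3.375] = 2×5.5625 in, A_gv = 3.4766, A_nv = 2×(5.5625 − 1.5×1.1875)×0.3125 = 2.3633 in²; tension across gage: (3.5 − 1×1.1875)×0.3125 = 0.72266 in². R_n = min(0.6×70×2.3633, 0.6×50×3.4766) + 1.0×70×0.72266 = min(99.259, 104.3) + 50.586 = 149.85 kips. φR_n = 0.75 × 149.85 = 112.4 kips.
Governing: min(160.2, 142.7, 128.3, 112.4) = 112.4 kips → block shear.

112.4 kips (block shear governs)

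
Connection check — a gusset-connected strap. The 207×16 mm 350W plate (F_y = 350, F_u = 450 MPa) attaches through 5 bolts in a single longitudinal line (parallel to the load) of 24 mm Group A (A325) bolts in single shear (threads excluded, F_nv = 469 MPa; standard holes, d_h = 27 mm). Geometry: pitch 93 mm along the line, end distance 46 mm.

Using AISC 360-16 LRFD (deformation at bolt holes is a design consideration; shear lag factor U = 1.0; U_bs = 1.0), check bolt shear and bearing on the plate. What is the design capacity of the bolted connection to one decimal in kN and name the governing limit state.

Bolt shear: A_b = π(24)²/4 = 452.39 mm². φR_n = 0.75 × 469 × 452.39 × 5 × 1 = 795.6 kN.
Bearing (16 mm plate, F_u = 450 MPa): end bolts L_c = 46 − 27/2 = 32.5, R_n = min(1.2×32.5×16×450, 2.4×24×16×450) = 280.8 kN/bolt; interior L_c = 93 − 27 = 66, R_n = 414.72 kN/bolt. φR_n = 0.75 × (1×280.8 + 4×414.72) = 1454.8 kN.
Governing: min(795.6, 1454.8) = 795.6 kN → bolt shear.

795.6 kN (bolt shear governs)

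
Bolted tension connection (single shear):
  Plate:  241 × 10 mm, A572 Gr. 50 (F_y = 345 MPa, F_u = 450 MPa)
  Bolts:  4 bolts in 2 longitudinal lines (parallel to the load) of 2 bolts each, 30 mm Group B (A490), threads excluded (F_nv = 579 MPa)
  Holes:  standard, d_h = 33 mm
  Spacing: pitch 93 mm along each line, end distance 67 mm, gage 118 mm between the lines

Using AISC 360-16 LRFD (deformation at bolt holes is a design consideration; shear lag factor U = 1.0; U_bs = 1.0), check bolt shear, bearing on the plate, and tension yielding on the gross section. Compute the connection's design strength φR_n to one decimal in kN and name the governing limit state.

748.3 kN (gross-section yield governs)

Bolt shear: A_b = π(30)²/4 = 706.86 mm². φR_n = 0.75 × 579 × 706.86 × 4 × 1 = 1227.8 kN.
Bearing (10 mm plate, F_u = 450 MPa): end bolts L_c = 67 − 33/2 = 50.5, R_n = min(1.2×50.5×10×450, 2.4×30×10×450) = 272.7 kN/bolt; interior L_c = 93 − 33 = 60, R_n = 324 kN/bolt. φR_n = 0.75 × (2×272.7 + 2×324) = 895.1 kN.
Tension yield (gross): A_g = 241×10 = 2410 mm². φR_n = 0.90 × 345 × 2410 = 748.3 kN.
Governing: min(1227.8, 895.1, 748.3) = 748.3 kN → gross-section yield.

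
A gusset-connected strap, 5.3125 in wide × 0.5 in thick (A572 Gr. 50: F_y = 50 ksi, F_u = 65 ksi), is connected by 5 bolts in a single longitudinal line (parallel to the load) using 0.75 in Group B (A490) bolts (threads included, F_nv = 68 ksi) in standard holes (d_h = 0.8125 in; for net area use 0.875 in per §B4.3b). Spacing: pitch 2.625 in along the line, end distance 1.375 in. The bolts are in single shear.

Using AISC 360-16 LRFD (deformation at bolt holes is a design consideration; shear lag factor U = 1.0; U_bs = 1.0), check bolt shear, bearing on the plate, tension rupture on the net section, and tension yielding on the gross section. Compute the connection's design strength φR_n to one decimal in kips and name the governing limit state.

108.2 kips (net-section rupture governs)

Bolt shear: A_b = π(0.75)²/4 = 0.44179 in². φR_n = 0.75 × 68 × 0.44179 × 5 × 1 = 112.7 kips.
Bearing (0.5 in plate, F_u = 65 ksi): end bolts L_c = 1.375 − 0.8125/2 = 0.96875, R_n = min(1.2×0.96875×0.5×65, 2.4×0.75×0.5×65) = 37.781 kips/bolt; interior L_c = 2.625 − 0.8125 = 1.8125, R_n = 58.5 kips/bolt. φR_n = 0.75 × (1×37.781 + 4×58.5) = 203.8 kips.
Tension rupture (net): A_n = (5.3125 − 1×0.875)×0.5 = 2.2188 in² (U = 1.0, A_e = A_n). φR_n = 0.75 × 65 × 2.2188 = 108.2 kips.
Tension yield (gross): A_g = 5.3125×0.5 = 2.6563 in². φR_n = 0.90 × 50 × 2.6563 = 119.5 kips.
Governing: min(112.7, 203.8, 108.2, 119.5) = 108.2 kips → net-section rupture.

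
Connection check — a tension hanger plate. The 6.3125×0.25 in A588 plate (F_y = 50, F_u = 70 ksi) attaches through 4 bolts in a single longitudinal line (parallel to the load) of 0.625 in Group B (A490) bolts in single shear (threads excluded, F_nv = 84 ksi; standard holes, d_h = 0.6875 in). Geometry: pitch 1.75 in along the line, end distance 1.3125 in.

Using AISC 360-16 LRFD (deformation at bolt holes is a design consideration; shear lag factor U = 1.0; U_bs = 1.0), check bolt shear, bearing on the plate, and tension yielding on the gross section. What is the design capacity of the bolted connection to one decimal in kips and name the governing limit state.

Bolt shear: A_b = π(0.625)²/4 = 0.3068 in². φR_n = 0.75 × 84 × 0.3068 × 4 × 1 = 77.3 kips.
Bearing (0.25 in plate, F_u = 70 ksi): end bolts L_c = 1.3125 − 0.6875/2 = 0.96875, R_n = min(1.2×0.96875×0.25×70, 2.4×0.625×0.25×70) = 20.344 kips/bolt; interior L_c = 1.75 − 0.6875 = 1.0625, R_n = 22.313 kips/bolt. φR_n = 0.75 × (1×20.344 + 3×22.313) = 65.5 kips.
Tension yield (gross): A_g = 6.3125×0.25 = 1.5781 in². φR_n = 0.90 × 50 × 1.5781 = 71.0 kips.
Governing: min(77.3, 65.5, 71.0) = 65.5 kips → bearing.

65.5 kips (bearing governs)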